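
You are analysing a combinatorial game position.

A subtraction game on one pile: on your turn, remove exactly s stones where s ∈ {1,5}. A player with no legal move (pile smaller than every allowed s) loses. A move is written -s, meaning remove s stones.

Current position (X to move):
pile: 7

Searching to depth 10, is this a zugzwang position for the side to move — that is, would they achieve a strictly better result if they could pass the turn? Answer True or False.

p1 X@[7]: -1[6]+1* -5[2]+1
p2 O@[6]: -1[5]-1* -5[1]-1
p3 X@[5]: -1[4]+1* -5[0]+1
p4 O@[4]: -1[3]-1*
p5 X@[3]: -1[2]+1*
p6 O@[2]: -1[1]-1*
p7 X@[1]: -1[0]+1*
p8 O@[0] terminal -1; root [7] d10
if X skipped the turn, O would face:
~ p1 O@[7]: -1[6]+1* -5[2]+1
~ p2 X@[6]: -1[5]-1* -5[1]-1
~ p3 O@[5]: -1[4]+1* -5[0]+1
~ p4 X@[4]: -1[3]-1*
~ p5 O@[3]: -1[2]+1*
~ p6 X@[2]: -1[1]-1*
~ p7 O@[1]: -1[0]+1*
~ p8 X@[0] terminal -1; root [7] d10
compare (X): move=+1 vs pass=-1

zugzwang(7, X) = False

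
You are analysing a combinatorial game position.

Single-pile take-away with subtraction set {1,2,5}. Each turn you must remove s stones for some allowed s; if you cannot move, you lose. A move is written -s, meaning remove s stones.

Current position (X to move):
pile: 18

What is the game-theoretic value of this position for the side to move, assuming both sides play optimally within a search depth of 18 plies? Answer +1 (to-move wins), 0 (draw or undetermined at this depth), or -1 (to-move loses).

value(18, X) = -1

[18] X move#1: -1:-1/17*, -2:-1/16, -5:-1/13
[17] O move#2: -1:-1/16, -2:+1/15*, -5:+1/12
[15] X move#3: -1:-1/14*, -2:-1/13, -5:-1/10
[14] O move#4: -1:-1/13, -2:+1/12*, -5:+1/9
[12] X move#5: -1:-1/11*, -2:-1/10, -5:-1/7
[11] O move#6: -1:-1/10, -2:+1/9*, -5:+1/6
[9] X move#7: -1:-1/8*, -2:-1/7, -5:-1/4
[8] O move#8: -1:-1/7, -2:+1/6*, -5:+1/3
[6] X move#9: -1:-1/5*, -2:-1/4, -5:-1/1
[5] O move#10: -1:-1/4, -2:+1/3*, -5:+1/0
[3] X move#11: -1:-1/2*, -2:-1/1
[2] O move#12: -1:-1/1, -2:+1/0*
[0] end (terminal -1, X#13); searched 18 to 18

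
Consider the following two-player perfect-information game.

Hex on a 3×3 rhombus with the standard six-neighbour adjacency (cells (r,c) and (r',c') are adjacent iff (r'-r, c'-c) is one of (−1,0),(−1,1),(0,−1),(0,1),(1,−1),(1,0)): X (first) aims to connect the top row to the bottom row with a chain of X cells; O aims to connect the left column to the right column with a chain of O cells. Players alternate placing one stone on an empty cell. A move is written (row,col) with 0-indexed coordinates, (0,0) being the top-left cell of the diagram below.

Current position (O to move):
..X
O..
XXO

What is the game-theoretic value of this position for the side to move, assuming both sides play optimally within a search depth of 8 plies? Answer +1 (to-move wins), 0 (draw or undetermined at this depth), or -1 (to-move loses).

p1 O@[..X/O../XXO]: (0,0)[O.X/O../XXO]-1* (0,1)[.OX/O../XXO]-1 (1,1)[..X/OO./XXO]-1 (1,2)[..X/O.O/XXO]-1
p2 X@[O.X/O../XXO]: (0,1)[OXX/O../XXO]+1* (1,1)[O.X/OX./XXO]+1 (1,2)[O.X/O.X/XXO]+1
p3 O@[OXX/O../XXO]: (1,1)[OXX/OO./XXO]-1* (1,2)[OXX/O.O/XXO]-1
p4 X@[OXX/OO./XXO]: (1,2)[OXX/OOX/XXO]+1*
p5 O@[OXX/OOX/XXO] terminal -1; root [..X/O../XXO] d8

value(..X/O../XXO, O) = -1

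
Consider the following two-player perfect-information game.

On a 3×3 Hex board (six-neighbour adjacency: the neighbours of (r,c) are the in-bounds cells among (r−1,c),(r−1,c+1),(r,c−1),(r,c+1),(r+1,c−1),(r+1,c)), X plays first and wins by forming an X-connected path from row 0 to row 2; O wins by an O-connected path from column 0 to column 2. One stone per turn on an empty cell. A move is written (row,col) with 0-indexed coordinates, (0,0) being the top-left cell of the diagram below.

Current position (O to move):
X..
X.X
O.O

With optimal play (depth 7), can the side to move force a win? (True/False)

[X../X.X/O.O] O move#1: (0,1):-1/XO./X.X/O.O, (0,2):+1/X.O/X.X/O.O*, (1,1):+1/X../XOX/O.O, (2,1):+1/X../X.X/OOO
[X.O/X.X/O.O] X move#2: (0,1):-1/XXO/X.X/O.O*, (1,1):-1/X.O/XXX/O.O, (2,1):-1/X.O/X.X/OXO
[XXO/X.X/O.O] O move#3: (1,1):+1/XXO/XOX/O.O*, (2,1):+1/XXO/X.X/OOO
[XXO/XOX/O.O] end (terminal -1, X#4); searched X../X.X/O.O to 7

O winning at [X../X.X/O.O]: True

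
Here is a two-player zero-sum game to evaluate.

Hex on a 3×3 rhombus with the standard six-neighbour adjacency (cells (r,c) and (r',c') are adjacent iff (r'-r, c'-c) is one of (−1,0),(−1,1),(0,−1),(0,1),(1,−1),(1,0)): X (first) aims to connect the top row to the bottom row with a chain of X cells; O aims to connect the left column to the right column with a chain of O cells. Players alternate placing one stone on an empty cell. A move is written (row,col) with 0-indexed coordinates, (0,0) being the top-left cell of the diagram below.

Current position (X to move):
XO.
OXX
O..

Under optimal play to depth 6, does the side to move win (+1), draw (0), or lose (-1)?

value(XO./OXX/O.., X) = +1

[XO./OXX/O..] X move#1: (0,2):+1/XOX/OXX/O..*, (2,1):-1/XO./OXX/OX., (2,2):-1/XO./OXX/O.X
[XOX/OXX/O..] O move#2: (2,1):-1/XOX/OXX/OO.*, (2,2):-1/XOX/OXX/O.O
[XOX/OXX/OO.] X move#3: (2,2):+1/XOX/OXX/OOX*
[XOX/OXX/OOX] end (terminal -1, O#4); searched XO./OXX/O.. to 6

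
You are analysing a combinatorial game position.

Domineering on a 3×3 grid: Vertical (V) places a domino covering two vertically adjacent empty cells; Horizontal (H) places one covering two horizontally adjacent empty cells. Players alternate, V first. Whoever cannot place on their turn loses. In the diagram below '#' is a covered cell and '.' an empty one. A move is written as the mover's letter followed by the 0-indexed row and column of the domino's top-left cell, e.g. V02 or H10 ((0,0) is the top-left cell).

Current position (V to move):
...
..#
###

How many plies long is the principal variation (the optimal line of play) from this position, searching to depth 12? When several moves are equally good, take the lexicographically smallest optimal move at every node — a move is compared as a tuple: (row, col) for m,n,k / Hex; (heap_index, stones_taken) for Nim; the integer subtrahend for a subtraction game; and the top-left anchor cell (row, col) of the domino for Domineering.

p1 V@[.../..#/###]: V00[#../#.#/###]-1 V01[.#./.##/###]+1*
p2 H@[.#./.##/###] terminal -1; root [.../..#/###] d12

PV length from [.../..#/###]: 1 ply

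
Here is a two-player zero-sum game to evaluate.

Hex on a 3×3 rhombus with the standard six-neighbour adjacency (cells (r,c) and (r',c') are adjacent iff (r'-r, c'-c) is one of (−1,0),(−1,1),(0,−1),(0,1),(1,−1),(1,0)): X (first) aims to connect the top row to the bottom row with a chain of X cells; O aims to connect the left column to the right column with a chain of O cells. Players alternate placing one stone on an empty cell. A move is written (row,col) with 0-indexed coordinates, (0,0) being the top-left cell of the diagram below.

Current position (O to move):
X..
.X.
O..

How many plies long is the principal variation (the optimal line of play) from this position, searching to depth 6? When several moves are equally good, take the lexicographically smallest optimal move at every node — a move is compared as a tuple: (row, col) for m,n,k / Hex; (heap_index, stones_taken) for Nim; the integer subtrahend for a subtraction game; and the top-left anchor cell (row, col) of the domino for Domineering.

PV length from [X../.X./O..]: 5 plies

ply 1, O at X../.X./O.. | (0,1)=-1→XO./.X./O..; (0,2)=-1→X.O/.X./O..; (1,0)=-1→X../OX./O..; (1,2)=-1→X../.XO/O..; (2,1)=+1→X../.X./OO.*; (2,2)=-1→X../.X./O.O
ply 2, X at X../.X./OO. | (0,1)=-1→XX./.X./OO.*; (0,2)=-1→X.X/.X./OO.; (1,0)=-1→X../XX./OO.; (1,2)=-1→X../.XX/OO.; (2,2)=-1→X../.X./OOX
ply 3, O at XX./.X./OO. | (0,2)=+1→XXO/.X./OO.*; (1,0)=+1→XX./OX./OO.; (1,2)=+1→XX./.XO/OO.; (2,2)=+1→XX./.X./OOO
ply 4, X at XXO/.X./OO. | (1,0)=-1→XXO/XX./OO.*; (1,2)=-1→XXO/.XX/OO.; (2,2)=-1→XXO/.X./OOX
ply 5, O at XXO/XX./OO. | (1,2)=+1→XXO/XXO/OO.*; (2,2)=+1→XXO/XX./OOO
ply 6: XXO/XXO/OO. is terminal -1 (X); from X../.X./O.. depth 6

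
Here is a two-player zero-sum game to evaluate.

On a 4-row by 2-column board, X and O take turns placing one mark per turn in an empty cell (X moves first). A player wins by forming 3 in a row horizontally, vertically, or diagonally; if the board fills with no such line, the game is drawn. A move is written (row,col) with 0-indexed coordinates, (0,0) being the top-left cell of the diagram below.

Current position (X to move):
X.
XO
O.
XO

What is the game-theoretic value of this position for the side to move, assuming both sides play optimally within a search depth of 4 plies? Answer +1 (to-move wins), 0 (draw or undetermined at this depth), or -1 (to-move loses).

[X./XO/O./XO] X move#1: (0,1):-1/XX/XO/O./XO, (2,1):+0/X./XO/OX/XO*
[X./XO/OX/XO] O move#2: (0,1):+0/XO/XO/OX/XO*
[XO/XO/OX/XO] end (terminal +0, X#3); searched X./XO/O./XO to 4

value(X./XO/O./XO, X) = 0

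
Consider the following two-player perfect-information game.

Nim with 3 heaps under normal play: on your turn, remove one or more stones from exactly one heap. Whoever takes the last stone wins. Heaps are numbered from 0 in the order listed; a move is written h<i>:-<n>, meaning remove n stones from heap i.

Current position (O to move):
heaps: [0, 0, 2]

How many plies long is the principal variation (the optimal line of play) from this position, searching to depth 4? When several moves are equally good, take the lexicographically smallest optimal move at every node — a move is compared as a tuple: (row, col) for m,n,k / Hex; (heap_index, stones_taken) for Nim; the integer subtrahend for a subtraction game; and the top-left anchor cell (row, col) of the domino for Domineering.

[(0,0,2)] O move#1: h2:-1:-1/(0,0,1), h2:-2:+1/(0,0,0)*
[(0,0,0)] end (terminal -1, X#2); searched (0,0,2) to 4

PV length from [(0,0,2)]: 1 ply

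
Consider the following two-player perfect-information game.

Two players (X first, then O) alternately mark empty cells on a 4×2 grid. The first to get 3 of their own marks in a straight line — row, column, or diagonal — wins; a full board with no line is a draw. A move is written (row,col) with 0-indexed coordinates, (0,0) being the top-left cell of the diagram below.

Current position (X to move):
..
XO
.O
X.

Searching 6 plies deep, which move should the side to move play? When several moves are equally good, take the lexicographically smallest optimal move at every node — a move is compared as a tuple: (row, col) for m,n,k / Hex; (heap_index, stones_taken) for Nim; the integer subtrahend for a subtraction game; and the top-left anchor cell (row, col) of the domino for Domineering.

X's best at [../XO/.O/X.]: (2,0)

ply 1, X at ../XO/.O/X. | (0,0)=-1→X./XO/.O/X.; (0,1)=-1→.X/XO/.O/X.; (2,0)=+1→../XO/XO/X.*; (3,1)=-1→../XO/.O/XX
ply 2: ../XO/XO/X. is terminal -1 (O); from ../XO/.O/X. depth 6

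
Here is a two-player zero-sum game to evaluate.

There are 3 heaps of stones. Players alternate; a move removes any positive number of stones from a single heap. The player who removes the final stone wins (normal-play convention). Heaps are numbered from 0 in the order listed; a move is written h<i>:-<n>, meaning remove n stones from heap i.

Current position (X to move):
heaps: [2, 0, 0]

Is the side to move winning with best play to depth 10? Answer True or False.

p1 X@[(2,0,0)]: h0:-1[(1,0,0)]-1 h0:-2[(0,0,0)]+1*
p2 O@[(0,0,0)] terminal -1; root [(2,0,0)] d10

X winning at [(2,0,0)]: True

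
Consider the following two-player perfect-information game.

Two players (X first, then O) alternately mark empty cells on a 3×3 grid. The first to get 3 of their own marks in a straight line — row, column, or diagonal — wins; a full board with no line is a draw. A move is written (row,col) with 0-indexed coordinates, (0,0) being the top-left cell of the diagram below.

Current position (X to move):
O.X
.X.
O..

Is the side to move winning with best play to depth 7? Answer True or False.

p1 X@[O.X/.X./O..]: (0,1)[OXX/.X./O..]-1 (1,0)[O.X/XX./O..]+0* (1,2)[O.X/.XX/O..]-1 (2,1)[O.X/.X./OX.]-1 (2,2)[O.X/.X./O.X]-1
p2 O@[O.X/XX./O..]: (0,1)[OOX/XX./O..]-1 (1,2)[O.X/XXO/O..]+0* (2,1)[O.X/XX./OO.]-1 (2,2)[O.X/XX./O.O]-1
p3 X@[O.X/XXO/O..]: (0,1)[OXX/XXO/O..]+0* (2,1)[O.X/XXO/OX.]+0 (2,2)[O.X/XXO/O.X]+0
p4 O@[OXX/XXO/O..]: (2,1)[OXX/XXO/OO.]+0* (2,2)[OXX/XXO/O.O]-1
p5 X@[OXX/XXO/OO.]: (2,2)[OXX/XXO/OOX]+0*
p6 O@[OXX/XXO/OOX] terminal +0; root [O.X/.X./O..] d7

X winning at [O.X/.X./O..]: False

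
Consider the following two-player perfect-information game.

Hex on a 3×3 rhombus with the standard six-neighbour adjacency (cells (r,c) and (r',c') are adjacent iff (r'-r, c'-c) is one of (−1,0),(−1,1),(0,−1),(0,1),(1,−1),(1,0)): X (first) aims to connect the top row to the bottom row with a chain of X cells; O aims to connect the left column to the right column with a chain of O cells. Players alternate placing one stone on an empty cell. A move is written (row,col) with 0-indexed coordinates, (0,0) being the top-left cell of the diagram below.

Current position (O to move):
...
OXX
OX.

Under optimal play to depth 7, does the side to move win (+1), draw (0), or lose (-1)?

value(.../OXX/OX., O) = -1

p1 O@[.../OXX/OX.]: (0,0)[O../OXX/OX.]-1* (0,1)[.O./OXX/OX.]-1 (0,2)[..O/OXX/OX.]-1 (2,2)[.../OXX/OXO]-1
p2 X@[O../OXX/OX.]: (0,1)[OX./OXX/OX.]+1* (0,2)[O.X/OXX/OX.]+1 (2,2)[O../OXX/OXX]+1
p3 O@[OX./OXX/OX.] terminal -1; root [.../OXX/OX.] d7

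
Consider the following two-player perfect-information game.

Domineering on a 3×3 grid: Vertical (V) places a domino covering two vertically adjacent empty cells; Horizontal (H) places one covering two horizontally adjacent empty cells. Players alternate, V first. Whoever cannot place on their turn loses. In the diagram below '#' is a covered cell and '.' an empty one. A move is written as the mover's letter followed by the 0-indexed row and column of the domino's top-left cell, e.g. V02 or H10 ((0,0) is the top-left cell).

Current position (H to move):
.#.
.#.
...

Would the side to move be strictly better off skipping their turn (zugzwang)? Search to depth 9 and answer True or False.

[.#./.#./...] H move#1: H20:-1/.#./.#./##.*, H21:-1/.#./.#./.##
[.#./.#./##.] V move#2: V00:+1/##./##./##.*, V02:+1/.##/.##/##., V12:+1/.#./.##/###
[##./##./##.] end (terminal -1, H#3); searched .#./.#./... to 9
suppose H passes — search the same position with V to move:
pass> [.#./.#./...] V move#1: V00:+1/##./##./...*, V02:+1/.##/.##/..., V10:+1/.#./##./#.., V12:+1/.#./.##/..#
pass> [##./##./...] H move#2: H20:-1/##./##./##.*, H21:-1/##./##./.##
pass> [##./##./##.] V move#3: V02:+1/###/###/##.*, V12:+1/##./###/###
pass> [###/###/##.] end (terminal -1, H#4); searched .#./.#./... to 9
for H: play -1, pass -1

zugzwang(.#./.#./..., H) = False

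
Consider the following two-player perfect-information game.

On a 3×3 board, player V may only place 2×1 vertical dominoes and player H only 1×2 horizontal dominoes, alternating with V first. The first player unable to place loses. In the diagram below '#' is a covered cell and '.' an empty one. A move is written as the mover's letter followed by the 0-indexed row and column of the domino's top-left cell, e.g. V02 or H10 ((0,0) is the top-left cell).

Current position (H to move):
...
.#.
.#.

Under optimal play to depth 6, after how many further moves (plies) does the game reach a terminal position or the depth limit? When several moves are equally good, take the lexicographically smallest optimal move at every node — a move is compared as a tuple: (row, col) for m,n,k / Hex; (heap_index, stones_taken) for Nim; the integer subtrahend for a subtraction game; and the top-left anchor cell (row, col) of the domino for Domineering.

ply 1, H at .../.#./.#. | H00=-1→##./.#./.#.*; H01=-1→.##/.#./.#.
ply 2, V at ##./.#./.#. | V02=+1→###/.##/.#.*; V10=+1→##./##./##.; V12=+1→##./.##/.##
ply 3: ###/.##/.#. is terminal -1 (H); from .../.#./.#. depth 6

PV length from [.../.#./.#.]: 2 plies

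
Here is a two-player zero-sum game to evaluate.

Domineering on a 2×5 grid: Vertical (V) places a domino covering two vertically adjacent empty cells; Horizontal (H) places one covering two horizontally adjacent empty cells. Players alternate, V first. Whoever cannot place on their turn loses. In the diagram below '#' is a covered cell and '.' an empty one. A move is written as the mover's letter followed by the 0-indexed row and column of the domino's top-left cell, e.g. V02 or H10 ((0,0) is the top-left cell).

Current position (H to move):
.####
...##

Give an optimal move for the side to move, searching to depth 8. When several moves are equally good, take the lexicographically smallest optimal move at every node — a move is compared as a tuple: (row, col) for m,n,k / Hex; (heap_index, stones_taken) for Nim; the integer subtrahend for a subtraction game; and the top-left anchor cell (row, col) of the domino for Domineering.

p1 H@[.####/...##]: H10[.####/##.##]+1* H11[.####/.####]-1
p2 V@[.####/##.##] terminal -1; root [.####/...##] d8

H's best at [.####/...##]: H10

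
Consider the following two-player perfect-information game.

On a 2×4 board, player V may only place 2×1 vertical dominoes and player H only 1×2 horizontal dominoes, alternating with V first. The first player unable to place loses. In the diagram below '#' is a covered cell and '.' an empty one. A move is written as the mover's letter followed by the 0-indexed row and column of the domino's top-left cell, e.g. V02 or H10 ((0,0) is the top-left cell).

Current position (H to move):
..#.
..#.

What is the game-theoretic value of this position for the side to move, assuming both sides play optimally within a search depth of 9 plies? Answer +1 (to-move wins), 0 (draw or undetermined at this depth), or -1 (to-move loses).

value(..#./..#., H) = +1

[..#./..#.] H move#1: H00:+1/###./..#.*, H10:+1/..#./###.
[###./..#.] V move#2: V03:-1/####/..##*
[####/..##] H move#3: H10:+1/####/####*
[####/####] end (terminal -1, V#4); searched ..#./..#. to 9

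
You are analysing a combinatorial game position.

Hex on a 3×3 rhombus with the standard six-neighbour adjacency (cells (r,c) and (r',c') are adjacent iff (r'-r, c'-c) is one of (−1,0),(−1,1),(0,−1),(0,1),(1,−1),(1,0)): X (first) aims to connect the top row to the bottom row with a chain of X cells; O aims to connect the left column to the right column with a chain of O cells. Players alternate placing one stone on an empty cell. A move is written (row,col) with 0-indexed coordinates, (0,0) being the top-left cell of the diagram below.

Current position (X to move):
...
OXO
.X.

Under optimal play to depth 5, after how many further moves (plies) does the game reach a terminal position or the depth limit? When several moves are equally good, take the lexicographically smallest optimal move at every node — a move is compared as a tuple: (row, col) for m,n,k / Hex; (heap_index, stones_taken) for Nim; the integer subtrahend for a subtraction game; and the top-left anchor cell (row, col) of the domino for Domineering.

p1 X@[.../OXO/.X.]: (0,0)[X../OXO/.X.]+1* (0,1)[.X./OXO/.X.]+1 (0,2)[..X/OXO/.X.]+1 (2,0)[.../OXO/XX.]+1 (2,2)[.../OXO/.XX]+1
p2 O@[X../OXO/.X.]: (0,1)[XO./OXO/.X.]-1* (0,2)[X.O/OXO/.X.]-1 (2,0)[X../OXO/OX.]-1 (2,2)[X../OXO/.XO]-1
p3 X@[XO./OXO/.X.]: (0,2)[XOX/OXO/.X.]+1* (2,0)[XO./OXO/XX.]-1 (2,2)[XO./OXO/.XX]-1
p4 O@[XOX/OXO/.X.] terminal -1; root [.../OXO/.X.] d5

PV length from [.../OXO/.X.]: 3 plies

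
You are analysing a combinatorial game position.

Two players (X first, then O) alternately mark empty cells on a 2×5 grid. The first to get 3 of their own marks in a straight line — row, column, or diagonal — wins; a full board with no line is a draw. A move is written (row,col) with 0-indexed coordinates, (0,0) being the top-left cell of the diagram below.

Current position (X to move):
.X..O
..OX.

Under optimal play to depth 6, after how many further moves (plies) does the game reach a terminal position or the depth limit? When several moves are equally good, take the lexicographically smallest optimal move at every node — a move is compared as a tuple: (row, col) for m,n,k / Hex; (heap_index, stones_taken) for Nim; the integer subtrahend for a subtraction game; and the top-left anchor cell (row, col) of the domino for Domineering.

p1 X@[.X..O/..OX.]: (0,0)[XX..O/..OX.]+0 (0,2)[.XX.O/..OX.]+1* (0,3)[.X.XO/..OX.]+0 (1,0)[.X..O/X.OX.]+0 (1,1)[.X..O/.XOX.]+0 (1,4)[.X..O/..OXX]+0
p2 O@[.XX.O/..OX.]: (0,0)[OXX.O/..OX.]-1* (0,3)[.XXOO/..OX.]-1 (1,0)[.XX.O/O.OX.]-1 (1,1)[.XX.O/.OOX.]-1 (1,4)[.XX.O/..OXO]-1
p3 X@[OXX.O/..OX.]: (0,3)[OXXXO/..OX.]+1* (1,0)[OXX.O/X.OX.]+0 (1,1)[OXX.O/.XOX.]+0 (1,4)[OXX.O/..OXX]+0
p4 O@[OXXXO/..OX.] terminal -1; root [.X..O/..OX.] d6

PV length from [.X..O/..OX.]: 3 plies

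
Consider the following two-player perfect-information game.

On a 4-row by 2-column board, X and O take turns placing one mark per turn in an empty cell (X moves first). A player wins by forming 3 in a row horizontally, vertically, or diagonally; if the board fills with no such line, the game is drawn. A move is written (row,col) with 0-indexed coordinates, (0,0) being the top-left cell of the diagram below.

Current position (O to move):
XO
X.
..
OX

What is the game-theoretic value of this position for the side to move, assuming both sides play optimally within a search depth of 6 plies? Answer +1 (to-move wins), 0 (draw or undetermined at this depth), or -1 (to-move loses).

value(XO/X./../OX, O) = 0

[XO/X./../OX] O move#1: (1,1):-1/XO/XO/../OX, (2,0):+0/XO/X./O./OX*, (2,1):-1/XO/X./.O/OX
[XO/X./O./OX] X move#2: (1,1):+0/XO/XX/O./OX*, (2,1):+0/XO/X./OX/OX
[XO/XX/O./OX] O move#3: (2,1):+0/XO/XX/OO/OX*
[XO/XX/OO/OX] end (terminal +0, X#4); searched XO/X./../OX to 6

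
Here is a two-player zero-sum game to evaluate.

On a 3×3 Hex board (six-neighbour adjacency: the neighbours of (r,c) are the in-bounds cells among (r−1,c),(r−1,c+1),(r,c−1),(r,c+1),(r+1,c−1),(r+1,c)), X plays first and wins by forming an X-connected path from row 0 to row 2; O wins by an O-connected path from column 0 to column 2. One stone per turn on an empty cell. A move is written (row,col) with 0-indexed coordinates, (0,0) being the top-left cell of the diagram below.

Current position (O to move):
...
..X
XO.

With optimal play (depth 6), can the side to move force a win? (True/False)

O winning at [.../..X/XO.]: False

p1 O@[.../..X/XO.]: (0,0)[O../..X/XO.]-1* (0,1)[.O./..X/XO.]-1 (0,2)[..O/..X/XO.]-1 (1,0)[.../O.X/XO.]-1 (1,1)[.../.OX/XO.]-1 (2,2)[.../..X/XOO]-1
p2 X@[O../..X/XO.]: (0,1)[OX./..X/XO.]+1* (0,2)[O.X/..X/XO.]+1 (1,0)[O../X.X/XO.]+1 (1,1)[O../.XX/XO.]+1 (2,2)[O../..X/XOX]+1
p3 O@[OX./..X/XO.]: (0,2)[OXO/..X/XO.]-1* (1,0)[OX./O.X/XO.]-1 (1,1)[OX./.OX/XO.]-1 (2,2)[OX./..X/XOO]-1
p4 X@[OXO/..X/XO.]: (1,0)[OXO/X.X/XO.]+1* (1,1)[OXO/.XX/XO.]+1 (2,2)[OXO/..X/XOX]+1
p5 O@[OXO/X.X/XO.] terminal -1; root [.../..X/XO.] d6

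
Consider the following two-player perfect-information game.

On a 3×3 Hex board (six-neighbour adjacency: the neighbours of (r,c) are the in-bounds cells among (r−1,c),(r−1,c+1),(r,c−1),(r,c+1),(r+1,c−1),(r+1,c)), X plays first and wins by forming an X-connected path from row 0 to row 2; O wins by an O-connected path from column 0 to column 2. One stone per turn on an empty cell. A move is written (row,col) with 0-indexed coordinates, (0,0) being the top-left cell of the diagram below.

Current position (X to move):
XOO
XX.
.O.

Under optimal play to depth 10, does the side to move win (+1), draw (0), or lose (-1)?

p1 X@[XOO/XX./.O.]: (1,2)[XOO/XXX/.O.]+1* (2,0)[XOO/XX./XO.]+1 (2,2)[XOO/XX./.OX]+1
p2 O@[XOO/XXX/.O.]: (2,0)[XOO/XXX/OO.]-1* (2,2)[XOO/XXX/.OO]-1
p3 X@[XOO/XXX/OO.]: (2,2)[XOO/XXX/OOX]+1*
p4 O@[XOO/XXX/OOX] terminal -1; root [XOO/XX./.O.] d10

value(XOO/XX./.O., X) = +1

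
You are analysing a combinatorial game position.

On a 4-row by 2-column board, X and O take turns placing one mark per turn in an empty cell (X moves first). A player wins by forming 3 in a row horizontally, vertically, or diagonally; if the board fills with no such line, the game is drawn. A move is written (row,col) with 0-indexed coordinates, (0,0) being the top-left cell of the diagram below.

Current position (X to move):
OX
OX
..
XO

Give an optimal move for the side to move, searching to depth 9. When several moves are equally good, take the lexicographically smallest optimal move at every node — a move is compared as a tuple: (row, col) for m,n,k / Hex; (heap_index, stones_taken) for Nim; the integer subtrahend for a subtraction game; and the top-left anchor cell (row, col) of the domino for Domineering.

X's best at [OX/OX/../XO]: (2,1)

ply 1, X at OX/OX/../XO | (2,0)=+0→OX/OX/X./XO; (2,1)=+1→OX/OX/.X/XO*
ply 2: OX/OX/.X/XO is terminal -1 (O); from OX/OX/../XO depth 9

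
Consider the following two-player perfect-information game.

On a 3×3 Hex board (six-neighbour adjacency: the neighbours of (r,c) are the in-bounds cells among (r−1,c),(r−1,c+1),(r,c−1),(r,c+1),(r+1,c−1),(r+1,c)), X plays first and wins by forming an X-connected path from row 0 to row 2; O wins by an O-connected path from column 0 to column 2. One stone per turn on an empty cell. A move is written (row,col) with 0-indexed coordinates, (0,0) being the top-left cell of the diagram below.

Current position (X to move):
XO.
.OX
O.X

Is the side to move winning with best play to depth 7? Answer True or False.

[XO./.OX/O.X] X move#1: (0,2):+1/XOX/.OX/O.X*, (1,0):-1/XO./XOX/O.X, (2,1):-1/XO./.OX/OXX
[XOX/.OX/O.X] end (terminal -1, O#2); searched XO./.OX/O.X to 7

X winning at [XO./.OX/O.X]: True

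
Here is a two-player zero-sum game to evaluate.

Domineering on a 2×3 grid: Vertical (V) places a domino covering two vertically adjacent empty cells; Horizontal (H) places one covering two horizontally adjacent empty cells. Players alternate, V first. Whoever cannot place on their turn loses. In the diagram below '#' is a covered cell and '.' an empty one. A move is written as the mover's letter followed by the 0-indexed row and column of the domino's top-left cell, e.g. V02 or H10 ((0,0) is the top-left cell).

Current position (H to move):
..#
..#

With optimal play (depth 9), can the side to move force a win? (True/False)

ply 1, H at ..#/..# | H00=+1→###/..#*; H10=+1→..#/###
ply 2: ###/..# is terminal -1 (V); from ..#/..# depth 9

H winning at [..#/..#]: True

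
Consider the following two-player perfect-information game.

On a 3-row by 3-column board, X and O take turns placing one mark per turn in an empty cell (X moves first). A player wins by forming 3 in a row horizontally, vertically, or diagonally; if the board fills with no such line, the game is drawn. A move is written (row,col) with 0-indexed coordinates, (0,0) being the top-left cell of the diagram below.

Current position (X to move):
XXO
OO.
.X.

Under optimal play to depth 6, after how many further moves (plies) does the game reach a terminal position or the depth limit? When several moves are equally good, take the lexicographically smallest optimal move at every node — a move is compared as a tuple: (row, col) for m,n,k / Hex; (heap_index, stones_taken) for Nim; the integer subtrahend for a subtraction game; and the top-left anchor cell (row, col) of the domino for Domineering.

p1 X@[XXO/OO./.X.]: (1,2)[XXO/OOX/.X.]-1* (2,0)[XXO/OO./XX.]-1 (2,2)[XXO/OO./.XX]-1
p2 O@[XXO/OOX/.X.]: (2,0)[XXO/OOX/OX.]+1* (2,2)[XXO/OOX/.XO]+0
p3 X@[XXO/OOX/OX.] terminal -1; root [XXO/OO./.X.] d6

PV length from [XXO/OO./.X.]: 2 plies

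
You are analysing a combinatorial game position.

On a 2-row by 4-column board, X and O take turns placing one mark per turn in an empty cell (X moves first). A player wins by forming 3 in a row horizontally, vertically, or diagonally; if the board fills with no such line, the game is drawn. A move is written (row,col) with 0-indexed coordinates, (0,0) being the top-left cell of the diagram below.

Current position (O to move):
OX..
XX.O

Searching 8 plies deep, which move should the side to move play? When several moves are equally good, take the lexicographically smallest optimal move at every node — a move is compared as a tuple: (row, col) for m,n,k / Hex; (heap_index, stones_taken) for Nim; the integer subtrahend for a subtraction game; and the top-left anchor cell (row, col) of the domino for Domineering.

O's best at [OX../XX.O]: (1,2)

p1 O@[OX../XX.O]: (0,2)[OXO./XX.O]-1 (0,3)[OX.O/XX.O]-1 (1,2)[OX../XXOO]+0*
p2 X@[OX../XXOO]: (0,2)[OXX./XXOO]+0* (0,3)[OX.X/XXOO]+0
p3 O@[OXX./XXOO]: (0,3)[OXXO/XXOO]+0*
p4 X@[OXXO/XXOO] terminal +0; root [OX../XX.O] d8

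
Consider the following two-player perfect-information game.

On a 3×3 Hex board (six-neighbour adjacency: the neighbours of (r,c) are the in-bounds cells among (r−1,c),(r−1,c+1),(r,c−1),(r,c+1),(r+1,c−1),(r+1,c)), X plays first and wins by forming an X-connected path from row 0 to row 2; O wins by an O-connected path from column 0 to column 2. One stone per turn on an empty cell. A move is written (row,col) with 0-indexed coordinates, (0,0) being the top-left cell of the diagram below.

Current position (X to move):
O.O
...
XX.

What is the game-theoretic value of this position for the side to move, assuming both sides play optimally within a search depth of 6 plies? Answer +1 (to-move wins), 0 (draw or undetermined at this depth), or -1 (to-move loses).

ply 1, X at O.O/.../XX. | (0,1)=+1→OXO/.../XX.*; (1,0)=-1→O.O/X../XX.; (1,1)=-1→O.O/.X./XX.; (1,2)=-1→O.O/..X/XX.; (2,2)=-1→O.O/.../XXX
ply 2, O at OXO/.../XX. | (1,0)=-1→OXO/O../XX.*; (1,1)=-1→OXO/.O./XX.; (1,2)=-1→OXO/..O/XX.; (2,2)=-1→OXO/.../XXO
ply 3, X at OXO/O../XX. | (1,1)=+1→OXO/OX./XX.*; (1,2)=-1→OXO/O.X/XX.; (2,2)=-1→OXO/O../XXX
ply 4: OXO/OX./XX. is terminal -1 (O); from O.O/.../XX. depth 6

value(O.O/.../XX., X) = +1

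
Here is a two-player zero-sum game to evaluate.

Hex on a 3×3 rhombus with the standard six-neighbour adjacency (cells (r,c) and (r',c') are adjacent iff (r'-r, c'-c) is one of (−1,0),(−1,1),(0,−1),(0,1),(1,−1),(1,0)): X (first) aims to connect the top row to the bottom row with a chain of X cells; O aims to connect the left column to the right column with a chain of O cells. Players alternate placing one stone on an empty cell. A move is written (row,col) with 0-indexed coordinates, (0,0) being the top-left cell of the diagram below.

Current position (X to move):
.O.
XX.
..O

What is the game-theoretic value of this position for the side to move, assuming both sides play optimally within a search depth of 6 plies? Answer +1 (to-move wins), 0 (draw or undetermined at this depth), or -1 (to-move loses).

value(.O./XX./..O, X) = +1

[.O./XX./..O] X move#1: (0,0):+1/XO./XX./..O*, (0,2):+1/.OX/XX./..O, (1,2):+1/.O./XXX/..O, (2,0):+1/.O./XX./X.O, (2,1):+1/.O./XX./.XO
[XO./XX./..O] O move#2: (0,2):-1/XOO/XX./..O*, (1,2):-1/XO./XXO/..O, (2,0):-1/XO./XX./O.O, (2,1):-1/XO./XX./.OO
[XOO/XX./..O] X move#3: (1,2):+1/XOO/XXX/..O*, (2,0):+1/XOO/XX./X.O, (2,1):+1/XOO/XX./.XO
[XOO/XXX/..O] O move#4: (2,0):-1/XOO/XXX/O.O*, (2,1):-1/XOO/XXX/.OO
[XOO/XXX/O.O] X move#5: (2,1):+1/XOO/XXX/OXO*
[XOO/XXX/OXO] end (terminal -1, O#6); searched .O./XX./..O to 6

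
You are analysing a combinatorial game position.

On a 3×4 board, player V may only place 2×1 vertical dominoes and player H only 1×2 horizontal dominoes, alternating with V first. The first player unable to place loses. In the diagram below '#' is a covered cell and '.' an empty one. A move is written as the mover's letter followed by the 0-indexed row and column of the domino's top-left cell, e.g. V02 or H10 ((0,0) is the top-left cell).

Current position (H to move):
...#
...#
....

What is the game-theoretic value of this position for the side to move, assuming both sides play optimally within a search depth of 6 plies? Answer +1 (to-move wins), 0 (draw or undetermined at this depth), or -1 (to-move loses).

p1 H@[...#/...#/....]: H00[##.#/...#/....]-1 H01[.###/...#/....]-1 H10[...#/##.#/....]+1* H11[...#/.###/....]+1 H20[...#/...#/##..]-1 H21[...#/...#/.##.]-1 H22[...#/...#/..##]-1
p2 V@[...#/##.#/....]: V02[..##/####/....]-1* V12[...#/####/..#.]-1
p3 H@[..##/####/....]: H00[####/####/....]+1* H20[..##/####/##..]+1 H21[..##/####/.##.]+1 H22[..##/####/..##]+1
p4 V@[####/####/....] terminal -1; root [...#/...#/....] d6

value(...#/...#/...., H) = +1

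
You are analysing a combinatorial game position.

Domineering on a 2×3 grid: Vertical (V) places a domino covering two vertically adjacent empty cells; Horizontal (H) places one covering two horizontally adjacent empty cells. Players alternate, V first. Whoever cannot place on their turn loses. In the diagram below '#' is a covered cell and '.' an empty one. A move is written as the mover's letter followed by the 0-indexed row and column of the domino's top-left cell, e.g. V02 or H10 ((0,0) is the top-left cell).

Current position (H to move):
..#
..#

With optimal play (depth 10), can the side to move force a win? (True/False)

[..#/..#] H move#1: H00:+1/###/..#*, H10:+1/..#/###
[###/..#] end (terminal -1, V#2); searched ..#/..# to 10

H winning at [..#/..#]: True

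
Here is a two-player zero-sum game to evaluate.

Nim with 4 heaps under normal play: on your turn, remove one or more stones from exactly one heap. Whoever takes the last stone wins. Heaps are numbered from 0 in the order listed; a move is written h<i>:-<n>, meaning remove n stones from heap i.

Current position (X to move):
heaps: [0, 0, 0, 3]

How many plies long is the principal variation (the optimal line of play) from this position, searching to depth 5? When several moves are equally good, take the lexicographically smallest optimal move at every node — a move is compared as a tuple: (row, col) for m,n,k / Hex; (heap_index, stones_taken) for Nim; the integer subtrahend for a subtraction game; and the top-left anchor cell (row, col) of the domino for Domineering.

PV length from [(0,0,0,3)]: 1 ply

ply 1, X at (0,0,0,3) | h3:-1=-1→(0,0,0,2); h3:-2=-1→(0,0,0,1); h3:-3=+1→(0,0,0,0)*
ply 2: (0,0,0,0) is terminal -1 (O); from (0,0,0,3) depth 5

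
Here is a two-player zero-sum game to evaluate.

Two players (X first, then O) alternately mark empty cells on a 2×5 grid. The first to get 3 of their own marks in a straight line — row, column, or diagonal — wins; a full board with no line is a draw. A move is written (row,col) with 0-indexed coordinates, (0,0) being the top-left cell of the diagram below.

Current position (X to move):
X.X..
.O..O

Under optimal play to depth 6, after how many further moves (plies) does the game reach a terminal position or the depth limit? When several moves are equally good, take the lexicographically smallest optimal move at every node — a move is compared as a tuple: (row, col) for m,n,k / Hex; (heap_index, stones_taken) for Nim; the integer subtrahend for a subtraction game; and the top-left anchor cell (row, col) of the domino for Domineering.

PV length from [X.X../.O..O]: 1 ply

[X.X../.O..O] X move#1: (0,1):+1/XXX../.O..O*, (0,3):+1/X.XX./.O..O, (0,4):+1/X.X.X/.O..O, (1,0):+0/X.X../XO..O, (1,2):+0/X.X../.OX.O, (1,3):+0/X.X../.O.XO
[XXX../.O..O] end (terminal -1, O#2); searched X.X../.O..O to 6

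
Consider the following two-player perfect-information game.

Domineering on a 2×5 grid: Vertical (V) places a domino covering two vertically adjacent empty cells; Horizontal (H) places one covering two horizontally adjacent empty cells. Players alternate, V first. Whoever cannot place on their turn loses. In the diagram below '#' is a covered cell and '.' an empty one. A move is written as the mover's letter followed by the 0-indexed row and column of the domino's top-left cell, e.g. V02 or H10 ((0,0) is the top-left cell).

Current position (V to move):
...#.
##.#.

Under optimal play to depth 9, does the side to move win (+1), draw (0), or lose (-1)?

value(...#./##.#., V) = +1

ply 1, V at ...#./##.#. | V02=+1→..##./####.*; V04=-1→...##/##.##
ply 2, H at ..##./####. | H00=-1→####./####.*
ply 3, V at ####./####. | V04=+1→#####/#####*
ply 4: #####/##### is terminal -1 (H); from ...#./##.#. depth 9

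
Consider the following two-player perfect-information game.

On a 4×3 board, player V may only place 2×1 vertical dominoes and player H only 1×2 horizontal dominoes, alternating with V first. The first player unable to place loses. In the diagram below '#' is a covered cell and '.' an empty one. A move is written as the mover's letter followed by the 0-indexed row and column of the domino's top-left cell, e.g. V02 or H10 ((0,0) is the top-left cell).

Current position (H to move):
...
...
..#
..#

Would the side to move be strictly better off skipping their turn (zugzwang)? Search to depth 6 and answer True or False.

[.../.../..#/..#] H move#1: H00:-1/##./.../..#/..#*, H01:-1/.##/.../..#/..#, H10:-1/.../##./..#/..#, H11:-1/.../.##/..#/..#, H20:-1/.../.../###/..#, H30:-1/.../.../..#/###
[##./.../..#/..#] V move#2: V02:-1/###/..#/..#/..#, V10:+1/##./#../#.#/..#*, V11:+1/##./.#./.##/..#, V20:+1/##./.../#.#/#.#, V21:+1/##./.../.##/.##
[##./#../#.#/..#] H move#3: H11:-1/##./###/#.#/..#*, H30:-1/##./#../#.#/###
[##./###/#.#/..#] V move#4: V21:+1/##./###/###/.##*
[##./###/###/.##] end (terminal -1, H#5); searched .../.../..#/..# to 6
pass branch (V moves first from the same position):
  | [.../.../..#/..#] V move#1: V00:+1/#../#../..#/..#*, V01:+1/.#./.#./..#/..#, V02:+1/..#/..#/..#/..#, V10:-1/.../#../#.#/..#, V11:+1/.../.#./.##/..#, V20:+1/.../.../#.#/#.#, V21:+1/.../.../.##/.##
  | [#../#../..#/..#] H move#2: H01:-1/###/#../..#/..#*, H11:-1/#../###/..#/..#, H20:-1/#../#../###/..#, H30:-1/#../#../..#/###
  | [###/#../..#/..#] V move#3: V11:-1/###/##./.##/..#, V20:+1/###/#../#.#/#.#*, V21:+1/###/#../.##/.##
  | [###/#../#.#/#.#] H move#4: H11:-1/###/###/#.#/#.#*
  | [###/###/#.#/#.#] V move#5: V21:+1/###/###/###/###*
  | [###/###/###/###] end (terminal -1, H#6); searched .../.../..#/..# to 6
H moving scores -1; H passing scores -1

zugzwang(.../.../..#/..#, H) = False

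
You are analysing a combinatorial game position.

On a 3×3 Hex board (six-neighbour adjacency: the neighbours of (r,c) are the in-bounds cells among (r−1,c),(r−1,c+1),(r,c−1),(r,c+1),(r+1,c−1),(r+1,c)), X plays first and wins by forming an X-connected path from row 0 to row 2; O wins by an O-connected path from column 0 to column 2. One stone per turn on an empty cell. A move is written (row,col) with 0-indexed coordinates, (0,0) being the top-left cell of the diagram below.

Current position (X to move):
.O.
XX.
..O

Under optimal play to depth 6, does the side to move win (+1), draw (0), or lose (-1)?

p1 X@[.O./XX./..O]: (0,0)[XO./XX./..O]+1* (0,2)[.OX/XX./..O]+1 (1,2)[.O./XXX/..O]+1 (2,0)[.O./XX./X.O]+1 (2,1)[.O./XX./.XO]+1
p2 O@[XO./XX./..O]: (0,2)[XOO/XX./..O]-1* (1,2)[XO./XXO/..O]-1 (2,0)[XO./XX./O.O]-1 (2,1)[XO./XX./.OO]-1
p3 X@[XOO/XX./..O]: (1,2)[XOO/XXX/..O]+1* (2,0)[XOO/XX./X.O]+1 (2,1)[XOO/XX./.XO]+1
p4 O@[XOO/XXX/..O]: (2,0)[XOO/XXX/O.O]-1* (2,1)[XOO/XXX/.OO]-1
p5 X@[XOO/XXX/O.O]: (2,1)[XOO/XXX/OXO]+1*
p6 O@[XOO/XXX/OXO] terminal -1; root [.O./XX./..O] d6

value(.O./XX./..O, X) = +1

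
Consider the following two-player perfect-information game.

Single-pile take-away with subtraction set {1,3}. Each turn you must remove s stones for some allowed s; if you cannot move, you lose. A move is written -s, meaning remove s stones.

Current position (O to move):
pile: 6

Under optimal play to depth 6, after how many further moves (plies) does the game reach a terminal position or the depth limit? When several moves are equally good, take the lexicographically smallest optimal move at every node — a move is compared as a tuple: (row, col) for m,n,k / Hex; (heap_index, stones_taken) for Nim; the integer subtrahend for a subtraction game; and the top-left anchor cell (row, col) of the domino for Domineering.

PV length from [6]: 6 plies

p1 O@[6]: -1[5]-1* -3[3]-1
p2 X@[5]: -1[4]+1* -3[2]+1
p3 O@[4]: -1[3]-1* -3[1]-1
p4 X@[3]: -1[2]+1* -3[0]+1
p5 O@[2]: -1[1]-1*
p6 X@[1]: -1[0]+1*
p7 O@[0] terminal -1; root [6] d6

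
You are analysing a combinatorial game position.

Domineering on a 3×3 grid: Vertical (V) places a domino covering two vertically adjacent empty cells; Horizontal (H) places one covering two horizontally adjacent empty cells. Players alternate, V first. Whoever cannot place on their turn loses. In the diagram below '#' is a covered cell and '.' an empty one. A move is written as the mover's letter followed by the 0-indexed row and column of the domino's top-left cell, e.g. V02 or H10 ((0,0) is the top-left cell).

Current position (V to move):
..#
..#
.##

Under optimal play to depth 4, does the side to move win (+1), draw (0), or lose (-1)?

ply 1, V at ..#/..#/.## | V00=+1→#.#/#.#/.##*; V01=+1→.##/.##/.##; V10=-1→..#/#.#/###
ply 2: #.#/#.#/.## is terminal -1 (H); from ..#/..#/.## depth 4

value(..#/..#/.##, V) = +1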